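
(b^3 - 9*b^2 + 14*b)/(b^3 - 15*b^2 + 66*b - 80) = b*(b - 7)/(b^2 - 13*b + 40)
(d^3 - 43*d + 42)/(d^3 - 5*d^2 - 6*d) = (d^2 + 6*d - 7)/(d*(d + 1))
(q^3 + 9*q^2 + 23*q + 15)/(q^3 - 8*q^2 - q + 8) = (q^2 + 8*q + 15)/(q^2 - 9*q + 8)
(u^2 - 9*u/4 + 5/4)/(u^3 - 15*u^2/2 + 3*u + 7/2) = (4*u - 5)/(2*(2*u^2 - 13*u - 7))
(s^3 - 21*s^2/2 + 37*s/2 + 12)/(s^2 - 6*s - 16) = (2*s^2 - 5*s - 3)/(2*(s + 2))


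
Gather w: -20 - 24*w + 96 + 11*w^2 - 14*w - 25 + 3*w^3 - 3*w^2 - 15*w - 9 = 3*w^3 + 8*w^2 - 53*w + 42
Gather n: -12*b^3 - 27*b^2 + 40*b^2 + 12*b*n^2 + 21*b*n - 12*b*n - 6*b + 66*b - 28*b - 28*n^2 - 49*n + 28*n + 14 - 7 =-12*b^3 + 13*b^2 + 32*b + n^2*(12*b - 28) + n*(9*b - 21) + 7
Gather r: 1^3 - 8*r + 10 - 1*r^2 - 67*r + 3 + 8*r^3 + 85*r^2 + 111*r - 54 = 8*r^3 + 84*r^2 + 36*r - 40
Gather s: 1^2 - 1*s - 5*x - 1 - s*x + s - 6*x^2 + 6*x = -s*x - 6*x^2 + x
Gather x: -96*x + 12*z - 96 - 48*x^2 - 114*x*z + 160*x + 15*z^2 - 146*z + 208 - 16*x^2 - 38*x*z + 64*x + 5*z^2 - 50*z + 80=-64*x^2 + x*(128 - 152*z) + 20*z^2 - 184*z + 192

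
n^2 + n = n*(n + 1)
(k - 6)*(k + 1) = k^2 - 5*k - 6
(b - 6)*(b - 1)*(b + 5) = b^3 - 2*b^2 - 29*b + 30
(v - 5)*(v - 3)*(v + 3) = v^3 - 5*v^2 - 9*v + 45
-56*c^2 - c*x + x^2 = (-8*c + x)*(7*c + x)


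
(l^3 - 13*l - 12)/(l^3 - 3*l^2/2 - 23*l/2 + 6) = 2*(l + 1)/(2*l - 1)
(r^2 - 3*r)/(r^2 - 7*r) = (r - 3)/(r - 7)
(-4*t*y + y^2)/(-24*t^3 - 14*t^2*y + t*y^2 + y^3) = y/(6*t^2 + 5*t*y + y^2)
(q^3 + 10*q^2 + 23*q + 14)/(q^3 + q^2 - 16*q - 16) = (q^2 + 9*q + 14)/(q^2 - 16)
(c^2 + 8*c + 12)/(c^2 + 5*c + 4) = (c^2 + 8*c + 12)/(c^2 + 5*c + 4)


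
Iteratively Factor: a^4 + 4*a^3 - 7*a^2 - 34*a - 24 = (a - 3)*(a^3 + 7*a^2 + 14*a + 8) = (a - 3)*(a + 2)*(a^2 + 5*a + 4) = (a - 3)*(a + 1)*(a + 2)*(a + 4)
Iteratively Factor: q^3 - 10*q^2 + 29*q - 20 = (q - 5)*(q^2 - 5*q + 4) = (q - 5)*(q - 4)*(q - 1)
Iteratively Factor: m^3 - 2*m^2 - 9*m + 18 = (m + 3)*(m^2 - 5*m + 6) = (m - 3)*(m + 3)*(m - 2)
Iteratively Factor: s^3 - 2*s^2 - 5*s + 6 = (s - 1)*(s^2 - s - 6) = (s - 1)*(s + 2)*(s - 3)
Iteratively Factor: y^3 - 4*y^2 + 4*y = (y)*(y^2 - 4*y + 4) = y*(y - 2)*(y - 2)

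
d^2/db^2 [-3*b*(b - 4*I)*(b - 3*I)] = -18*b + 42*I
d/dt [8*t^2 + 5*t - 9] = 16*t + 5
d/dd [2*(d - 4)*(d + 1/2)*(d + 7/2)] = 6*d^2 - 57/2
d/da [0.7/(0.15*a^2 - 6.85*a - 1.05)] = (4.795 - 0.21*a)/(-0.15*a^2 + 6.85*a + 1.05)^2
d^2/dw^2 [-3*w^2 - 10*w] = -6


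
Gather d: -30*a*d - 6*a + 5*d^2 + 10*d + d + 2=-6*a + 5*d^2 + d*(11 - 30*a) + 2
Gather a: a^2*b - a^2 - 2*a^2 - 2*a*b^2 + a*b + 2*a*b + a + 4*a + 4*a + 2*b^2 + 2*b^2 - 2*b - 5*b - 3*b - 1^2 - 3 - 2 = a^2*(b - 3) + a*(-2*b^2 + 3*b + 9) + 4*b^2 - 10*b - 6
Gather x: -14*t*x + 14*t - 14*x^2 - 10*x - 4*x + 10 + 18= 14*t - 14*x^2 + x*(-14*t - 14) + 28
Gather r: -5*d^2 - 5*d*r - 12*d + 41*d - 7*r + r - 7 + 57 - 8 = -5*d^2 + 29*d + r*(-5*d - 6) + 42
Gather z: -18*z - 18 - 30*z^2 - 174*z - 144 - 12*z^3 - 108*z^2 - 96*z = -12*z^3 - 138*z^2 - 288*z - 162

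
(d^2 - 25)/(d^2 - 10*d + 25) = (d + 5)/(d - 5)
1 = 1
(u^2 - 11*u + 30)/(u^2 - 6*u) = (u - 5)/u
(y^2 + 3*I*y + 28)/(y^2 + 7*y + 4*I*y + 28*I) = (y^2 + 3*I*y + 28)/(y^2 + y*(7 + 4*I) + 28*I)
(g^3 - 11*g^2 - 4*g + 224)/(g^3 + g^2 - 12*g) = (g^2 - 15*g + 56)/(g*(g - 3))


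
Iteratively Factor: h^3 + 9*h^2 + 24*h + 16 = (h + 1)*(h^2 + 8*h + 16) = (h + 1)*(h + 4)*(h + 4)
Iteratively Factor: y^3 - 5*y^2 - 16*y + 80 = (y - 5)*(y^2 - 16) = (y - 5)*(y - 4)*(y + 4)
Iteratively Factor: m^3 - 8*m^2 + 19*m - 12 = (m - 4)*(m^2 - 4*m + 3) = (m - 4)*(m - 3)*(m - 1)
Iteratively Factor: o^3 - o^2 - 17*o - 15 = (o - 5)*(o^2 + 4*o + 3) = (o - 5)*(o + 3)*(o + 1)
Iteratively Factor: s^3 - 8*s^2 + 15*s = (s)*(s^2 - 8*s + 15) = s*(s - 3)*(s - 5)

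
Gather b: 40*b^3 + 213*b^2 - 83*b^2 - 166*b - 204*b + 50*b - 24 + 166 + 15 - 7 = 40*b^3 + 130*b^2 - 320*b + 150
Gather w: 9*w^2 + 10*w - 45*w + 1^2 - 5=9*w^2 - 35*w - 4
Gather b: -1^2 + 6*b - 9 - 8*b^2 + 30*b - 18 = -8*b^2 + 36*b - 28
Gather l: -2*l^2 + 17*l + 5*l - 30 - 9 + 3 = -2*l^2 + 22*l - 36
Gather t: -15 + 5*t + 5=5*t - 10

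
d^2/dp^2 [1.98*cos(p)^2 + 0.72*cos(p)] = -0.72*cos(p) - 3.96*cos(2*p)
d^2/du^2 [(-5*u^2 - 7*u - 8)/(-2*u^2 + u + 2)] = 4*(19*u^3 + 78*u^2 + 18*u + 23)/(8*u^6 - 12*u^5 - 18*u^4 + 23*u^3 + 18*u^2 - 12*u - 8)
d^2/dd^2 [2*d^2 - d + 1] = 4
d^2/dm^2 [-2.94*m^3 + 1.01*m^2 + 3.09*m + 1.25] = 2.02 - 17.64*m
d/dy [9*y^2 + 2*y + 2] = 18*y + 2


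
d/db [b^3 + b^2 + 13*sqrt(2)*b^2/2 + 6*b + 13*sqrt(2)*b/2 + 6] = 3*b^2 + 2*b + 13*sqrt(2)*b + 6 + 13*sqrt(2)/2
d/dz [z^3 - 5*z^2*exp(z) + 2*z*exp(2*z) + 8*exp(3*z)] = -5*z^2*exp(z) + 3*z^2 + 4*z*exp(2*z) - 10*z*exp(z) + 24*exp(3*z) + 2*exp(2*z)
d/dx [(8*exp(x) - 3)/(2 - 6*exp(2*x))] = (12*exp(2*x) - 9*exp(x) + 4)*exp(x)/(9*exp(4*x) - 6*exp(2*x) + 1)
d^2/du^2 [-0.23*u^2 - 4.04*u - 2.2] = -0.460000000000000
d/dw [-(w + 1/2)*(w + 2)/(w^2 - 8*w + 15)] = 7*(3*w^2 - 8*w - 13)/(2*(w^4 - 16*w^3 + 94*w^2 - 240*w + 225))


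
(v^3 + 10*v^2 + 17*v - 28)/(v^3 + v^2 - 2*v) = (v^2 + 11*v + 28)/(v*(v + 2))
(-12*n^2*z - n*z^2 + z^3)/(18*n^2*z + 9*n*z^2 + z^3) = (-4*n + z)/(6*n + z)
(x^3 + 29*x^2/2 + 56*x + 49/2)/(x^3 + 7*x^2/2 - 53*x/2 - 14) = (x + 7)/(x - 4)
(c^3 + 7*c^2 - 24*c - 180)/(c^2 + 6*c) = c + 1 - 30/c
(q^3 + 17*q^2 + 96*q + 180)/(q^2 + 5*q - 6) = (q^2 + 11*q + 30)/(q - 1)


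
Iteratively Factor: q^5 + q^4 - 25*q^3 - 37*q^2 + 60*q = (q)*(q^4 + q^3 - 25*q^2 - 37*q + 60) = q*(q - 1)*(q^3 + 2*q^2 - 23*q - 60) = q*(q - 1)*(q + 3)*(q^2 - q - 20) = q*(q - 1)*(q + 3)*(q + 4)*(q - 5)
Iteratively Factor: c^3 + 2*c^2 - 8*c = (c - 2)*(c^2 + 4*c) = c*(c - 2)*(c + 4)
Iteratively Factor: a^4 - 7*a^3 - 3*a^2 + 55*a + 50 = (a - 5)*(a^3 - 2*a^2 - 13*a - 10) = (a - 5)*(a + 1)*(a^2 - 3*a - 10) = (a - 5)^2*(a + 1)*(a + 2)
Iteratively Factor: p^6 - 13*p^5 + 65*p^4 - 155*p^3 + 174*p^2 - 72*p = (p - 3)*(p^5 - 10*p^4 + 35*p^3 - 50*p^2 + 24*p) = (p - 4)*(p - 3)*(p^4 - 6*p^3 + 11*p^2 - 6*p) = (p - 4)*(p - 3)*(p - 2)*(p^3 - 4*p^2 + 3*p) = (p - 4)*(p - 3)^2*(p - 2)*(p^2 - p) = (p - 4)*(p - 3)^2*(p - 2)*(p - 1)*(p)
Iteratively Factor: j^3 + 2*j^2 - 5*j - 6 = (j - 2)*(j^2 + 4*j + 3) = (j - 2)*(j + 3)*(j + 1)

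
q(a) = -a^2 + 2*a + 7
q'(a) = 2 - 2*a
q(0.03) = 7.06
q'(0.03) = 1.94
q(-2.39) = -3.49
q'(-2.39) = 6.78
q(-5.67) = -36.49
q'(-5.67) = 13.34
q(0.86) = 7.98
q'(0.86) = 0.28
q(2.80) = 4.76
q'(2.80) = -3.60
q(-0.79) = 4.80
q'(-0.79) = 3.58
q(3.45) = 2.00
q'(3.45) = -4.90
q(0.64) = 7.87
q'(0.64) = 0.72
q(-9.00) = -92.00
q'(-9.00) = 20.00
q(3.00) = 4.00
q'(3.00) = -4.00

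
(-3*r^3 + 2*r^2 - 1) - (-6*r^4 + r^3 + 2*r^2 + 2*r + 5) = 6*r^4 - 4*r^3 - 2*r - 6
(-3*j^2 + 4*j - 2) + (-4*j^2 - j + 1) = -7*j^2 + 3*j - 1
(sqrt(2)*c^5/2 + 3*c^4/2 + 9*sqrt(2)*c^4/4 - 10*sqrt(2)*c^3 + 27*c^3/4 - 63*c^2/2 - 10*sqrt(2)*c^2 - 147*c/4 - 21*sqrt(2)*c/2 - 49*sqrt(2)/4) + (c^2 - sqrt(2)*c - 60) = sqrt(2)*c^5/2 + 3*c^4/2 + 9*sqrt(2)*c^4/4 - 10*sqrt(2)*c^3 + 27*c^3/4 - 61*c^2/2 - 10*sqrt(2)*c^2 - 147*c/4 - 23*sqrt(2)*c/2 - 60 - 49*sqrt(2)/4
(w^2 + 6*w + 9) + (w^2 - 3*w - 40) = 2*w^2 + 3*w - 31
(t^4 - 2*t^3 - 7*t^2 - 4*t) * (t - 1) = t^5 - 3*t^4 - 5*t^3 + 3*t^2 + 4*t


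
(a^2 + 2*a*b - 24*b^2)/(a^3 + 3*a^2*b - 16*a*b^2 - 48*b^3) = (a + 6*b)/(a^2 + 7*a*b + 12*b^2)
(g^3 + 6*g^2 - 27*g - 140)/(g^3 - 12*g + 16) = (g^2 + 2*g - 35)/(g^2 - 4*g + 4)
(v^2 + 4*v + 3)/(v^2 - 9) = (v + 1)/(v - 3)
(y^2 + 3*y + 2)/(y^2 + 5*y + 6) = (y + 1)/(y + 3)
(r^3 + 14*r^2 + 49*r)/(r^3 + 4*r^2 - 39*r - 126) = r*(r + 7)/(r^2 - 3*r - 18)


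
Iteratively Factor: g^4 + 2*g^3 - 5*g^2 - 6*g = (g - 2)*(g^3 + 4*g^2 + 3*g) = g*(g - 2)*(g^2 + 4*g + 3) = g*(g - 2)*(g + 1)*(g + 3)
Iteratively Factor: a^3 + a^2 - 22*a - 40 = (a + 2)*(a^2 - a - 20) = (a - 5)*(a + 2)*(a + 4)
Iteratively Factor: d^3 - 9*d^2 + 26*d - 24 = (d - 2)*(d^2 - 7*d + 12) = (d - 4)*(d - 2)*(d - 3)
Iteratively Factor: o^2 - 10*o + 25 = (o - 5)*(o - 5)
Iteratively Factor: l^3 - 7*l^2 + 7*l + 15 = (l - 5)*(l^2 - 2*l - 3) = (l - 5)*(l + 1)*(l - 3)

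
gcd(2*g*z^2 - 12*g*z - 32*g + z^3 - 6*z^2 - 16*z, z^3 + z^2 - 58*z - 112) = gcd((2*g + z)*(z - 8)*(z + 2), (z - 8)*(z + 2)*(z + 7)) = z^2 - 6*z - 16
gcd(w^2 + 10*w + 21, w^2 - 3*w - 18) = w + 3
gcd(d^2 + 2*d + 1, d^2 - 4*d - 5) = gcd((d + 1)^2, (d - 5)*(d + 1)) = d + 1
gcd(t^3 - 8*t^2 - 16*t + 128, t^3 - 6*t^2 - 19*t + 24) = t - 8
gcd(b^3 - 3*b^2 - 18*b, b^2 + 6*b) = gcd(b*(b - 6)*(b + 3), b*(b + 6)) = b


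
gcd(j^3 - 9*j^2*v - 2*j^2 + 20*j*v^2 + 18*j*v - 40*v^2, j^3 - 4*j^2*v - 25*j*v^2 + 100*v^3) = j^2 - 9*j*v + 20*v^2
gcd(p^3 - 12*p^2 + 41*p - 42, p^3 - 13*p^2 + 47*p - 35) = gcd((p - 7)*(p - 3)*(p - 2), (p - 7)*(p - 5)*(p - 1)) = p - 7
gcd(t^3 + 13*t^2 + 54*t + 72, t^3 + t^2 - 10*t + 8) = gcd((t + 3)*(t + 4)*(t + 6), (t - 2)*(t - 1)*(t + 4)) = t + 4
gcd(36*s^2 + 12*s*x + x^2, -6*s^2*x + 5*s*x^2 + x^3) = 6*s + x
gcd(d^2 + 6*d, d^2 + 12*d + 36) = d + 6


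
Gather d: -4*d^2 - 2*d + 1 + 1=-4*d^2 - 2*d + 2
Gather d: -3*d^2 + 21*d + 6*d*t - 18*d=-3*d^2 + d*(6*t + 3)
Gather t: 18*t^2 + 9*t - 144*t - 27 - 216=18*t^2 - 135*t - 243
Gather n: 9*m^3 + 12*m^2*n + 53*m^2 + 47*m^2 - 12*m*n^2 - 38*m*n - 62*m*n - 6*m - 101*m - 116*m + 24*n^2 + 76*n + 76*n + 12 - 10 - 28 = 9*m^3 + 100*m^2 - 223*m + n^2*(24 - 12*m) + n*(12*m^2 - 100*m + 152) - 26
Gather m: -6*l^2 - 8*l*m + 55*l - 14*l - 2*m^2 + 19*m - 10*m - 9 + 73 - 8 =-6*l^2 + 41*l - 2*m^2 + m*(9 - 8*l) + 56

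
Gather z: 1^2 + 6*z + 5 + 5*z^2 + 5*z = 5*z^2 + 11*z + 6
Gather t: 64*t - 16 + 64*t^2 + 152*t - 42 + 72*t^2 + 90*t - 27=136*t^2 + 306*t - 85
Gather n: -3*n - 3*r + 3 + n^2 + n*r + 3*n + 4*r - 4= n^2 + n*r + r - 1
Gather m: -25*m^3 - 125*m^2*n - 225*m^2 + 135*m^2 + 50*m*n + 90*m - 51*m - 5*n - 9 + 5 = -25*m^3 + m^2*(-125*n - 90) + m*(50*n + 39) - 5*n - 4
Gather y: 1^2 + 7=8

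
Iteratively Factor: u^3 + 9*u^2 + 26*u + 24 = (u + 3)*(u^2 + 6*u + 8) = (u + 2)*(u + 3)*(u + 4)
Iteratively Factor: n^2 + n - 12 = (n + 4)*(n - 3)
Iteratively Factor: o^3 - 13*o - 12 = (o + 3)*(o^2 - 3*o - 4) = (o + 1)*(o + 3)*(o - 4)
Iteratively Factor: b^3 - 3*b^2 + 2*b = (b - 2)*(b^2 - b) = (b - 2)*(b - 1)*(b)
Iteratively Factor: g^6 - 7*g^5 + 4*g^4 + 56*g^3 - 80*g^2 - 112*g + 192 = (g - 2)*(g^5 - 5*g^4 - 6*g^3 + 44*g^2 + 8*g - 96) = (g - 3)*(g - 2)*(g^4 - 2*g^3 - 12*g^2 + 8*g + 32) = (g - 3)*(g - 2)*(g + 2)*(g^3 - 4*g^2 - 4*g + 16) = (g - 4)*(g - 3)*(g - 2)*(g + 2)*(g^2 - 4) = (g - 4)*(g - 3)*(g - 2)^2*(g + 2)*(g + 2)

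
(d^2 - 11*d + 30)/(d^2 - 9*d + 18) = (d - 5)/(d - 3)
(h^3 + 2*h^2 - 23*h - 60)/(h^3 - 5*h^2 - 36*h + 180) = (h^2 + 7*h + 12)/(h^2 - 36)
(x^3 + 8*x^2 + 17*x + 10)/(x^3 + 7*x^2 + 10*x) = (x + 1)/x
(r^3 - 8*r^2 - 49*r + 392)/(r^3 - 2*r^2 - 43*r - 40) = (r^2 - 49)/(r^2 + 6*r + 5)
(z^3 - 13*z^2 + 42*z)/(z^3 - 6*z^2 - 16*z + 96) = z*(z - 7)/(z^2 - 16)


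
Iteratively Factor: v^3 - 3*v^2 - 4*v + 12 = (v + 2)*(v^2 - 5*v + 6) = (v - 3)*(v + 2)*(v - 2)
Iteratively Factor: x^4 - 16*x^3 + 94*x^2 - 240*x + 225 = (x - 3)*(x^3 - 13*x^2 + 55*x - 75) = (x - 5)*(x - 3)*(x^2 - 8*x + 15) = (x - 5)*(x - 3)^2*(x - 5)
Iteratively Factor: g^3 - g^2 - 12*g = (g)*(g^2 - g - 12) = g*(g + 3)*(g - 4)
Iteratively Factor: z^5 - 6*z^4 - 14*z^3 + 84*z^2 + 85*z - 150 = (z + 3)*(z^4 - 9*z^3 + 13*z^2 + 45*z - 50) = (z - 1)*(z + 3)*(z^3 - 8*z^2 + 5*z + 50) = (z - 5)*(z - 1)*(z + 3)*(z^2 - 3*z - 10) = (z - 5)*(z - 1)*(z + 2)*(z + 3)*(z - 5)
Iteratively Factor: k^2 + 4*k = (k)*(k + 4)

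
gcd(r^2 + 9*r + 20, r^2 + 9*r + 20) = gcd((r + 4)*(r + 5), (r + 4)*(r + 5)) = r^2 + 9*r + 20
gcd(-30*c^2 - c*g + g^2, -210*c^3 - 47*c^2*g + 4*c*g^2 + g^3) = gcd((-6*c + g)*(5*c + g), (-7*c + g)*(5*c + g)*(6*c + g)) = 5*c + g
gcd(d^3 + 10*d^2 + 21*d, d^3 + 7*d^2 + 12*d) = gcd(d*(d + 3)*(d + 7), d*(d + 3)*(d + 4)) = d^2 + 3*d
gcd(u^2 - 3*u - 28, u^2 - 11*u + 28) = u - 7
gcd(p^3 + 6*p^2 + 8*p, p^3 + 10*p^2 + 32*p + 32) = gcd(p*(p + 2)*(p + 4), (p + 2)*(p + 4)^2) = p^2 + 6*p + 8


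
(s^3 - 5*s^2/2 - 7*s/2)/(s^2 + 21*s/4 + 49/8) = 4*s*(2*s^2 - 5*s - 7)/(8*s^2 + 42*s + 49)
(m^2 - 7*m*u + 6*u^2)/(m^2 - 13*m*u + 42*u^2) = (-m + u)/(-m + 7*u)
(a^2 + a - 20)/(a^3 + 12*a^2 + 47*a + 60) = (a - 4)/(a^2 + 7*a + 12)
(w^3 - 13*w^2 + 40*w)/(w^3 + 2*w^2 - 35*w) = (w - 8)/(w + 7)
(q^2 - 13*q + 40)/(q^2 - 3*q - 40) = (q - 5)/(q + 5)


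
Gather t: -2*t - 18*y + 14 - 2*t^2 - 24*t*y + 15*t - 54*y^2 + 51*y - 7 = -2*t^2 + t*(13 - 24*y) - 54*y^2 + 33*y + 7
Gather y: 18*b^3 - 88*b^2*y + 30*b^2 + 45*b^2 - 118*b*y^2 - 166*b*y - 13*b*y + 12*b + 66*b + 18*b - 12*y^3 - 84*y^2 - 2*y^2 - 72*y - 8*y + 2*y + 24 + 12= 18*b^3 + 75*b^2 + 96*b - 12*y^3 + y^2*(-118*b - 86) + y*(-88*b^2 - 179*b - 78) + 36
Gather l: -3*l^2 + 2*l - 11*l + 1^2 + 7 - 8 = -3*l^2 - 9*l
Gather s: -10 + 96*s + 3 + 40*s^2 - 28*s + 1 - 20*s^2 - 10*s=20*s^2 + 58*s - 6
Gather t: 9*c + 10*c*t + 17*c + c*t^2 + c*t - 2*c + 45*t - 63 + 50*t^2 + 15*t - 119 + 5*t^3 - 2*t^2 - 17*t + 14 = 24*c + 5*t^3 + t^2*(c + 48) + t*(11*c + 43) - 168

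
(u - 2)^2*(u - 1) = u^3 - 5*u^2 + 8*u - 4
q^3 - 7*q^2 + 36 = (q - 6)*(q - 3)*(q + 2)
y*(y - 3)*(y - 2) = y^3 - 5*y^2 + 6*y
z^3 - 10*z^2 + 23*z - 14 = (z - 7)*(z - 2)*(z - 1)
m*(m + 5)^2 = m^3 + 10*m^2 + 25*m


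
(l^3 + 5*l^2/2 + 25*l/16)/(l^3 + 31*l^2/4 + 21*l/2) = (16*l^2 + 40*l + 25)/(4*(4*l^2 + 31*l + 42))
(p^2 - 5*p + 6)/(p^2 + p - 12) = (p - 2)/(p + 4)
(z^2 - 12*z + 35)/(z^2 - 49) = (z - 5)/(z + 7)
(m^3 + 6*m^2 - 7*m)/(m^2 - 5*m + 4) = m*(m + 7)/(m - 4)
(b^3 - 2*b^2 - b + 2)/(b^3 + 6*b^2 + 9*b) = (b^3 - 2*b^2 - b + 2)/(b*(b^2 + 6*b + 9))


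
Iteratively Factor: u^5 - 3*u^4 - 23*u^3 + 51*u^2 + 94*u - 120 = (u - 1)*(u^4 - 2*u^3 - 25*u^2 + 26*u + 120) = (u - 3)*(u - 1)*(u^3 + u^2 - 22*u - 40) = (u - 5)*(u - 3)*(u - 1)*(u^2 + 6*u + 8) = (u - 5)*(u - 3)*(u - 1)*(u + 2)*(u + 4)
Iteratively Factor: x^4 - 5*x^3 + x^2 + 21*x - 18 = (x - 3)*(x^3 - 2*x^2 - 5*x + 6) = (x - 3)*(x + 2)*(x^2 - 4*x + 3) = (x - 3)^2*(x + 2)*(x - 1)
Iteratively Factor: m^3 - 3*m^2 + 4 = (m - 2)*(m^2 - m - 2) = (m - 2)^2*(m + 1)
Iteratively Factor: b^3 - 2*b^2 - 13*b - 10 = (b + 2)*(b^2 - 4*b - 5) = (b - 5)*(b + 2)*(b + 1)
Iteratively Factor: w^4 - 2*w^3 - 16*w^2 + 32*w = (w - 2)*(w^3 - 16*w) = (w - 4)*(w - 2)*(w^2 + 4*w) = (w - 4)*(w - 2)*(w + 4)*(w)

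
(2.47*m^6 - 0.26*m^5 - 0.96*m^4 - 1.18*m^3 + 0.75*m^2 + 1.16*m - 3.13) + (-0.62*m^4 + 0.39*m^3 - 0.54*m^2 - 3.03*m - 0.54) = 2.47*m^6 - 0.26*m^5 - 1.58*m^4 - 0.79*m^3 + 0.21*m^2 - 1.87*m - 3.67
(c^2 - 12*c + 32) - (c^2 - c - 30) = 62 - 11*c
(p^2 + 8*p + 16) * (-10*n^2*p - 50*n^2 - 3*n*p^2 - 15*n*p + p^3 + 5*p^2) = -10*n^2*p^3 - 130*n^2*p^2 - 560*n^2*p - 800*n^2 - 3*n*p^4 - 39*n*p^3 - 168*n*p^2 - 240*n*p + p^5 + 13*p^4 + 56*p^3 + 80*p^2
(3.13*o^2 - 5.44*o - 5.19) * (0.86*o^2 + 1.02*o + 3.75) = 2.6918*o^4 - 1.4858*o^3 + 1.7253*o^2 - 25.6938*o - 19.4625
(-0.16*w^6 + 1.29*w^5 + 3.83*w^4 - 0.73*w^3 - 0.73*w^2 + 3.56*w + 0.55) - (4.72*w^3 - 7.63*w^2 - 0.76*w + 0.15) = -0.16*w^6 + 1.29*w^5 + 3.83*w^4 - 5.45*w^3 + 6.9*w^2 + 4.32*w + 0.4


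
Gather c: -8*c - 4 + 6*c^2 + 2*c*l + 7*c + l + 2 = 6*c^2 + c*(2*l - 1) + l - 2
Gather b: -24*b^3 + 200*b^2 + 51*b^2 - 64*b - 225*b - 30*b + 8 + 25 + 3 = -24*b^3 + 251*b^2 - 319*b + 36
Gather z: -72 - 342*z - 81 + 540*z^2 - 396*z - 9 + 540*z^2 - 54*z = 1080*z^2 - 792*z - 162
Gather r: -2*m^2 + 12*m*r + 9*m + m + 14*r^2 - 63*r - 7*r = -2*m^2 + 10*m + 14*r^2 + r*(12*m - 70)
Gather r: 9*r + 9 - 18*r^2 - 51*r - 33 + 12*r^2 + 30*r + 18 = -6*r^2 - 12*r - 6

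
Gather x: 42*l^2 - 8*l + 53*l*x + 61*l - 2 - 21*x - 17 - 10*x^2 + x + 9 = 42*l^2 + 53*l - 10*x^2 + x*(53*l - 20) - 10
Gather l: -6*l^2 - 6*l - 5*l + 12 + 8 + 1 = -6*l^2 - 11*l + 21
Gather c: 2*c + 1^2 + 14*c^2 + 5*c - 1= 14*c^2 + 7*c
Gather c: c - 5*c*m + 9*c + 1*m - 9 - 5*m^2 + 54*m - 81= c*(10 - 5*m) - 5*m^2 + 55*m - 90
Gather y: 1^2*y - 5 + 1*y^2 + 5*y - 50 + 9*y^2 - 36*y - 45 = 10*y^2 - 30*y - 100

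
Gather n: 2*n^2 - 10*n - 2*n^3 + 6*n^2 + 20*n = -2*n^3 + 8*n^2 + 10*n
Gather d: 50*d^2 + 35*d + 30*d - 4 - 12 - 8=50*d^2 + 65*d - 24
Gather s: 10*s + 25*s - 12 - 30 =35*s - 42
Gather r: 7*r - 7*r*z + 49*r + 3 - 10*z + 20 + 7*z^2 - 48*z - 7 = r*(56 - 7*z) + 7*z^2 - 58*z + 16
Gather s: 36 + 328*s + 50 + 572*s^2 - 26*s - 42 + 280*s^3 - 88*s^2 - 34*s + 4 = 280*s^3 + 484*s^2 + 268*s + 48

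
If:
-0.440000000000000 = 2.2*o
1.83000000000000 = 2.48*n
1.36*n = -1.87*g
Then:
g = -0.54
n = 0.74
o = -0.20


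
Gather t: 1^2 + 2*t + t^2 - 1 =t^2 + 2*t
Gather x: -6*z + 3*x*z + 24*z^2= 3*x*z + 24*z^2 - 6*z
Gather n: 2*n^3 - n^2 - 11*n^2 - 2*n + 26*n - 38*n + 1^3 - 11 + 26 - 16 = 2*n^3 - 12*n^2 - 14*n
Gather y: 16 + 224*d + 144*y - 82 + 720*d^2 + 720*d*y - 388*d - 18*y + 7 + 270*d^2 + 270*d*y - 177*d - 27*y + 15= 990*d^2 - 341*d + y*(990*d + 99) - 44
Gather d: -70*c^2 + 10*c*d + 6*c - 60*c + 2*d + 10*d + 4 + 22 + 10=-70*c^2 - 54*c + d*(10*c + 12) + 36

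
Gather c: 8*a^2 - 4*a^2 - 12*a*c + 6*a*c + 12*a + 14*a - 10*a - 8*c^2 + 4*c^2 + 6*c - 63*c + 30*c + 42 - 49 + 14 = 4*a^2 + 16*a - 4*c^2 + c*(-6*a - 27) + 7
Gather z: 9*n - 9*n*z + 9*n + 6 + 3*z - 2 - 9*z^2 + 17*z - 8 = 18*n - 9*z^2 + z*(20 - 9*n) - 4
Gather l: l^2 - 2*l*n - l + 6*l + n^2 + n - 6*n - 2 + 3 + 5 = l^2 + l*(5 - 2*n) + n^2 - 5*n + 6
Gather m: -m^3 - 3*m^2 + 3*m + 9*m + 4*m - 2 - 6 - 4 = -m^3 - 3*m^2 + 16*m - 12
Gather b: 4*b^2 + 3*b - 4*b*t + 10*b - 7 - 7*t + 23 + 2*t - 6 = 4*b^2 + b*(13 - 4*t) - 5*t + 10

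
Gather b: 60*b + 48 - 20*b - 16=40*b + 32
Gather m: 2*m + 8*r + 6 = 2*m + 8*r + 6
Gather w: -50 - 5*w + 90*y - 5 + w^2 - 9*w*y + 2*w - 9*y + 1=w^2 + w*(-9*y - 3) + 81*y - 54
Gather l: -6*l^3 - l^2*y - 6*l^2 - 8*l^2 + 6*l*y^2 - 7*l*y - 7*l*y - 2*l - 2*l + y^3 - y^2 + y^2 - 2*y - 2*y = -6*l^3 + l^2*(-y - 14) + l*(6*y^2 - 14*y - 4) + y^3 - 4*y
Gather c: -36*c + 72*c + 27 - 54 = 36*c - 27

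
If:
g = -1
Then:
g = -1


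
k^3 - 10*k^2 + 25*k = k*(k - 5)^2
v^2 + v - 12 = (v - 3)*(v + 4)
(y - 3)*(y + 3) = y^2 - 9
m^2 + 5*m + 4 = (m + 1)*(m + 4)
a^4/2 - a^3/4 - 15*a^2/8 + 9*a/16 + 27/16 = (a/2 + 1/2)*(a - 3/2)^2*(a + 3/2)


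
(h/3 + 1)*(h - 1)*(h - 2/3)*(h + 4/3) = h^4/3 + 8*h^3/9 - 23*h^2/27 - 34*h/27 + 8/9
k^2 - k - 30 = (k - 6)*(k + 5)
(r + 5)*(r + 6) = r^2 + 11*r + 30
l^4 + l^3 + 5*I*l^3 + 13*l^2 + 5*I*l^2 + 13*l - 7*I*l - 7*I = (l + 1)*(l - I)^2*(l + 7*I)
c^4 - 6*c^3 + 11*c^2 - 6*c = c*(c - 3)*(c - 2)*(c - 1)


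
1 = 1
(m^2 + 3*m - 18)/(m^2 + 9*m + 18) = (m - 3)/(m + 3)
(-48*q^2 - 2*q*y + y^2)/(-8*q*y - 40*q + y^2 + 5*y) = (6*q + y)/(y + 5)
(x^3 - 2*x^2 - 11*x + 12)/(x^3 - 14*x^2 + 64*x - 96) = (x^2 + 2*x - 3)/(x^2 - 10*x + 24)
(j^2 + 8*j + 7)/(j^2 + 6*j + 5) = (j + 7)/(j + 5)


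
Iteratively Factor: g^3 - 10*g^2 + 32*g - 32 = (g - 2)*(g^2 - 8*g + 16) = (g - 4)*(g - 2)*(g - 4)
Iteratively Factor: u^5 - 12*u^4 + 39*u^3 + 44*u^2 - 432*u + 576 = (u - 3)*(u^4 - 9*u^3 + 12*u^2 + 80*u - 192) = (u - 4)*(u - 3)*(u^3 - 5*u^2 - 8*u + 48) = (u - 4)^2*(u - 3)*(u^2 - u - 12) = (u - 4)^3*(u - 3)*(u + 3)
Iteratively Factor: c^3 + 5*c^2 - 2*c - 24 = (c + 4)*(c^2 + c - 6) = (c - 2)*(c + 4)*(c + 3)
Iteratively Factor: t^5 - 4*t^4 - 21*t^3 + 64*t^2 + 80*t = (t + 1)*(t^4 - 5*t^3 - 16*t^2 + 80*t) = (t - 4)*(t + 1)*(t^3 - t^2 - 20*t) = (t - 4)*(t + 1)*(t + 4)*(t^2 - 5*t) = t*(t - 4)*(t + 1)*(t + 4)*(t - 5)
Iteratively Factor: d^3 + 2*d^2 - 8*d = (d)*(d^2 + 2*d - 8) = d*(d - 2)*(d + 4)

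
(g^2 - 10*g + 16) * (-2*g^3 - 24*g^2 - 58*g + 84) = -2*g^5 - 4*g^4 + 150*g^3 + 280*g^2 - 1768*g + 1344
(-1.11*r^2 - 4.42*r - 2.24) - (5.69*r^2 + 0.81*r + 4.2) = -6.8*r^2 - 5.23*r - 6.44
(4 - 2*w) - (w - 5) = 9 - 3*w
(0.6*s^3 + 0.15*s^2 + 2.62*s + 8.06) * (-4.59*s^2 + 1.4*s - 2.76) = -2.754*s^5 + 0.1515*s^4 - 13.4718*s^3 - 33.7414*s^2 + 4.0528*s - 22.2456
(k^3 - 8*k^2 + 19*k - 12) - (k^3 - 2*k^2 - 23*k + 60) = -6*k^2 + 42*k - 72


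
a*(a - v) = a^2 - a*v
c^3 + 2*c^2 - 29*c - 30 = (c - 5)*(c + 1)*(c + 6)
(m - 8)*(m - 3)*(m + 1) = m^3 - 10*m^2 + 13*m + 24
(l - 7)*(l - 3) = l^2 - 10*l + 21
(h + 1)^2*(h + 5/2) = h^3 + 9*h^2/2 + 6*h + 5/2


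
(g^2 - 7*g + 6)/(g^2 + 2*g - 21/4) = 4*(g^2 - 7*g + 6)/(4*g^2 + 8*g - 21)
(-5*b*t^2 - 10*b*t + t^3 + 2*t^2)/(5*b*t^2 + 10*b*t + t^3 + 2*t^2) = (-5*b + t)/(5*b + t)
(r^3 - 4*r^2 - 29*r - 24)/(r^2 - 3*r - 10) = (-r^3 + 4*r^2 + 29*r + 24)/(-r^2 + 3*r + 10)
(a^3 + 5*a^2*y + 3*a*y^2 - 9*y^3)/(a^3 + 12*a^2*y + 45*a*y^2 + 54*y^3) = (a - y)/(a + 6*y)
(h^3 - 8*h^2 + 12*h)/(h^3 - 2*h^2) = (h - 6)/h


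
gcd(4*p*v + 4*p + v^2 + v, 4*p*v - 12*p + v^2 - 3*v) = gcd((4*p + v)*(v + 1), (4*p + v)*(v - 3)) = 4*p + v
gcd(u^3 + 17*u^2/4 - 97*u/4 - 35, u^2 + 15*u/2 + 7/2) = u + 7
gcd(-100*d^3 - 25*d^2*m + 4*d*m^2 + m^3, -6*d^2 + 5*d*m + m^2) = 1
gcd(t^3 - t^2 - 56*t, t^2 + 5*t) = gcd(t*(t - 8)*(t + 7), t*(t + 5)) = t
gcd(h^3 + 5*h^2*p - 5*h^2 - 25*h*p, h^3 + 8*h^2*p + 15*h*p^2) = h^2 + 5*h*p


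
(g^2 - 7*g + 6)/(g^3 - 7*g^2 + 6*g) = 1/g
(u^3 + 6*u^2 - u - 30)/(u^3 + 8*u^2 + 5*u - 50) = (u + 3)/(u + 5)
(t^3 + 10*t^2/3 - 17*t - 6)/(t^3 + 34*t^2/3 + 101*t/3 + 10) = (t - 3)/(t + 5)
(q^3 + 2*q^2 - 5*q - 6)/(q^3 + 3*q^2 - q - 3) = (q - 2)/(q - 1)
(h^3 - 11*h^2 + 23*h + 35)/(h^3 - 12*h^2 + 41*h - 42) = (h^2 - 4*h - 5)/(h^2 - 5*h + 6)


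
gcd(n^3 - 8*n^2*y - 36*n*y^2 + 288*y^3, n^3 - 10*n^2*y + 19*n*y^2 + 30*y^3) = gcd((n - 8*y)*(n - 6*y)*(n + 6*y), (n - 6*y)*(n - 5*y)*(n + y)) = -n + 6*y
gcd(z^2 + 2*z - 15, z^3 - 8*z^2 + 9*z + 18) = z - 3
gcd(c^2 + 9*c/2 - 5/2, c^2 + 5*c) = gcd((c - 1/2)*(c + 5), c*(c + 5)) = c + 5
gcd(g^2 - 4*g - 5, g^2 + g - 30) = g - 5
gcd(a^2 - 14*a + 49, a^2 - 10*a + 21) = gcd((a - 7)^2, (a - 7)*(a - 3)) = a - 7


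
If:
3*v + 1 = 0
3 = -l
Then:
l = -3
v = -1/3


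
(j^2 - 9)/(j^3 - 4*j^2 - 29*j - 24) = (j - 3)/(j^2 - 7*j - 8)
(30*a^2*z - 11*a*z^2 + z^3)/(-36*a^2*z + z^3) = (-5*a + z)/(6*a + z)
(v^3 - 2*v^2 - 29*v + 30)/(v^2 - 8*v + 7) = (v^2 - v - 30)/(v - 7)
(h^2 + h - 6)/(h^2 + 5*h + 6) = (h - 2)/(h + 2)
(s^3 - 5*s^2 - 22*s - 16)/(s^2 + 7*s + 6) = (s^2 - 6*s - 16)/(s + 6)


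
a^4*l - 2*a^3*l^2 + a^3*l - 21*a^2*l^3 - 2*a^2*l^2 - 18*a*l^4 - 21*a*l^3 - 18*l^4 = (a - 6*l)*(a + l)*(a + 3*l)*(a*l + l)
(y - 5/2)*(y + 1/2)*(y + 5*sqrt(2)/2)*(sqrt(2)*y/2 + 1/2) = sqrt(2)*y^4/2 - sqrt(2)*y^3 + 3*y^3 - 6*y^2 + 5*sqrt(2)*y^2/8 - 15*y/4 - 5*sqrt(2)*y/2 - 25*sqrt(2)/16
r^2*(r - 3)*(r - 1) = r^4 - 4*r^3 + 3*r^2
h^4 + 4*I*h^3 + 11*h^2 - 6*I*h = h*(h - I)^2*(h + 6*I)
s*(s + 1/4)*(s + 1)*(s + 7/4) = s^4 + 3*s^3 + 39*s^2/16 + 7*s/16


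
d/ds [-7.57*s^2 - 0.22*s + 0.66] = -15.14*s - 0.22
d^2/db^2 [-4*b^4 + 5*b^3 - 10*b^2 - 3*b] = -48*b^2 + 30*b - 20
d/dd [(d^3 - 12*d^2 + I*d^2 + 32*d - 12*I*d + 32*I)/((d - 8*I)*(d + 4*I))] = (d^4 - 8*I*d^3 + d^2*(68 + 60*I) - 768*d + 896 - 384*I)/(d^4 - 8*I*d^3 + 48*d^2 - 256*I*d + 1024)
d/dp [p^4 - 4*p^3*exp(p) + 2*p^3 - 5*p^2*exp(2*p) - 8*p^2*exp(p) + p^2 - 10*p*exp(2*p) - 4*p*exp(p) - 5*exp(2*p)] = -4*p^3*exp(p) + 4*p^3 - 10*p^2*exp(2*p) - 20*p^2*exp(p) + 6*p^2 - 30*p*exp(2*p) - 20*p*exp(p) + 2*p - 20*exp(2*p) - 4*exp(p)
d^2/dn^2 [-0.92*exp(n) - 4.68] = -0.92*exp(n)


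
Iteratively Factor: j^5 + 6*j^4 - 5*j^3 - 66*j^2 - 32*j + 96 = (j + 4)*(j^4 + 2*j^3 - 13*j^2 - 14*j + 24) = (j + 2)*(j + 4)*(j^3 - 13*j + 12) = (j - 3)*(j + 2)*(j + 4)*(j^2 + 3*j - 4) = (j - 3)*(j - 1)*(j + 2)*(j + 4)*(j + 4)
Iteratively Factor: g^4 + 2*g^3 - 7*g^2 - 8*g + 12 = (g - 1)*(g^3 + 3*g^2 - 4*g - 12) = (g - 1)*(g + 3)*(g^2 - 4) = (g - 1)*(g + 2)*(g + 3)*(g - 2)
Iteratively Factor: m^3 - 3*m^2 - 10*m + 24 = (m - 2)*(m^2 - m - 12) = (m - 4)*(m - 2)*(m + 3)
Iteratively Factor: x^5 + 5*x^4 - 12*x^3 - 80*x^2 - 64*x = (x + 4)*(x^4 + x^3 - 16*x^2 - 16*x) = (x + 4)^2*(x^3 - 3*x^2 - 4*x) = (x + 1)*(x + 4)^2*(x^2 - 4*x) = (x - 4)*(x + 1)*(x + 4)^2*(x)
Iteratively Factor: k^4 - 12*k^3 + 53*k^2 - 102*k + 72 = (k - 4)*(k^3 - 8*k^2 + 21*k - 18) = (k - 4)*(k - 3)*(k^2 - 5*k + 6) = (k - 4)*(k - 3)^2*(k - 2)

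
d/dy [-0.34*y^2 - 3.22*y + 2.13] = -0.68*y - 3.22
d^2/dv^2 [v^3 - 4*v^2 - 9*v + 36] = 6*v - 8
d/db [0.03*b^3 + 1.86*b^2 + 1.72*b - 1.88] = 0.09*b^2 + 3.72*b + 1.72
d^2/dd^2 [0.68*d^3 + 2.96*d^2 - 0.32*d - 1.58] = 4.08*d + 5.92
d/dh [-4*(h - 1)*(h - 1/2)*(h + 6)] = -12*h^2 - 36*h + 34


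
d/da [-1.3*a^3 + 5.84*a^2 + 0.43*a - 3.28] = -3.9*a^2 + 11.68*a + 0.43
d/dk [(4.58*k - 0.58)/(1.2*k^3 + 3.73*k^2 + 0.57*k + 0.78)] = (-10.992*k^3 - 14.9954*k^2 + 4.3268*k + 3.903)/(1.44*k^6 + 8.952*k^5 + 15.2809*k^4 + 6.1242*k^3 + 6.1437*k^2 + 0.8892*k + 0.6084)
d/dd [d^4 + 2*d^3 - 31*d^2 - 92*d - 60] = 4*d^3 + 6*d^2 - 62*d - 92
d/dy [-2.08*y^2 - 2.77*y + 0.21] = -4.16*y - 2.77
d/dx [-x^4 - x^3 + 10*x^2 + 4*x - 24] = -4*x^3 - 3*x^2 + 20*x + 4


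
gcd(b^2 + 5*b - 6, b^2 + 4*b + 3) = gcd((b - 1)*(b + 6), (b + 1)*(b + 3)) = 1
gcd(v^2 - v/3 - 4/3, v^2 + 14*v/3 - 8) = v - 4/3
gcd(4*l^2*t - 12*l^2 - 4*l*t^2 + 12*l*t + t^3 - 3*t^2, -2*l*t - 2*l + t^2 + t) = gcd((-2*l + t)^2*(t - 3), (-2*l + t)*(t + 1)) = -2*l + t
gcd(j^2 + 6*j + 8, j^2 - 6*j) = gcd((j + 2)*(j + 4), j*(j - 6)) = 1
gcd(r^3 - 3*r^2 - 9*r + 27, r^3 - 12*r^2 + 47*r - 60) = r - 3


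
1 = 1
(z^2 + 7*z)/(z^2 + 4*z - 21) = z/(z - 3)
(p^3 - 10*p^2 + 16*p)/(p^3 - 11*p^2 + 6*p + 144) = p*(p - 2)/(p^2 - 3*p - 18)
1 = 1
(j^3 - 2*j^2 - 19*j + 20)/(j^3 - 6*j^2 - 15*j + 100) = (j - 1)/(j - 5)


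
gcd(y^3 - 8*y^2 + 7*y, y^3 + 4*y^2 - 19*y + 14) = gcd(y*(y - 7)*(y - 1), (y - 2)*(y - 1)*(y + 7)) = y - 1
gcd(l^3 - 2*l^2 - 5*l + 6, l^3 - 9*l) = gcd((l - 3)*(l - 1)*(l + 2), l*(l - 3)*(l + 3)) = l - 3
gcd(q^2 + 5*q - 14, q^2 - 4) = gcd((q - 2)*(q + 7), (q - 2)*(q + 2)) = q - 2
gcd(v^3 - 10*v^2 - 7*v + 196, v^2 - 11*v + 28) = v - 7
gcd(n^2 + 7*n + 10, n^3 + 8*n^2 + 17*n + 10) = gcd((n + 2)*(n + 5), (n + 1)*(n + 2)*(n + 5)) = n^2 + 7*n + 10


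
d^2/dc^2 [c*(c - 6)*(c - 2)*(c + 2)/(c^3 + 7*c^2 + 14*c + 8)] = 2*(73*c^3 + 156*c^2 - 96*c - 368)/(c^6 + 15*c^5 + 87*c^4 + 245*c^3 + 348*c^2 + 240*c + 64)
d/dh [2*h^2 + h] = 4*h + 1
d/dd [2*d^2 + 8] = 4*d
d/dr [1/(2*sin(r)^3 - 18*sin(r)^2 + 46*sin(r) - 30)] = (-3*sin(r)^2 + 18*sin(r) - 23)*cos(r)/(2*(sin(r)^3 - 9*sin(r)^2 + 23*sin(r) - 15)^2)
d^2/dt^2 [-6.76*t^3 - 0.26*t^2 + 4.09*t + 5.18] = -40.56*t - 0.52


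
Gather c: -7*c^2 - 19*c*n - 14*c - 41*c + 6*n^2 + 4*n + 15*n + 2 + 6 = -7*c^2 + c*(-19*n - 55) + 6*n^2 + 19*n + 8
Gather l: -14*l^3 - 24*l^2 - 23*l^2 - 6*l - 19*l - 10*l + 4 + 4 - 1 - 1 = -14*l^3 - 47*l^2 - 35*l + 6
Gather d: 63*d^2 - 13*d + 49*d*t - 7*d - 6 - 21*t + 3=63*d^2 + d*(49*t - 20) - 21*t - 3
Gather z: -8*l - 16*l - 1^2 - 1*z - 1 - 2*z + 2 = -24*l - 3*z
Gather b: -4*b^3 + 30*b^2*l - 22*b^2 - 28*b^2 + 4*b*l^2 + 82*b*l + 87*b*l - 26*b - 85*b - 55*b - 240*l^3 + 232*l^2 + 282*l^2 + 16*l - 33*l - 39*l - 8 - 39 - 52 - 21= -4*b^3 + b^2*(30*l - 50) + b*(4*l^2 + 169*l - 166) - 240*l^3 + 514*l^2 - 56*l - 120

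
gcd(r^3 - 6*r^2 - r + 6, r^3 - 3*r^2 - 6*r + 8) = r - 1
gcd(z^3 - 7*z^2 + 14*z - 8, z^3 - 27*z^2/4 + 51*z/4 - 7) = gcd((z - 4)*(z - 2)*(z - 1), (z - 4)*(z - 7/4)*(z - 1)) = z^2 - 5*z + 4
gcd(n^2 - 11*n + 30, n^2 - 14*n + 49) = 1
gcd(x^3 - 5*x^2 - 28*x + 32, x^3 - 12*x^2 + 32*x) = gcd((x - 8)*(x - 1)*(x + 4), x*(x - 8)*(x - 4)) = x - 8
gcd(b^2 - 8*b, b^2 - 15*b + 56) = b - 8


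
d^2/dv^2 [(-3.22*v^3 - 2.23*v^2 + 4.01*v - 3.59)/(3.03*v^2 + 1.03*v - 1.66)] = (-5.6843418860808e-14*v^5 - 2.8421709430404e-14*v^4 + 48.3259240000001*v^3 - 232.021974*v^2 + 0.554609999999968*v - 42.308606)/(27.818127*v^6 + 28.368981*v^5 - 36.077301*v^4 - 29.991437*v^3 + 19.765122*v^2 + 8.514804*v - 4.574296)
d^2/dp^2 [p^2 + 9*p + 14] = 2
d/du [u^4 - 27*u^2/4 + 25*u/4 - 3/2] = 4*u^3 - 27*u/2 + 25/4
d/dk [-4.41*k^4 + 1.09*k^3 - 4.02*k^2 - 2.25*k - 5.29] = -17.64*k^3 + 3.27*k^2 - 8.04*k - 2.25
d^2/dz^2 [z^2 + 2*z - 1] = 2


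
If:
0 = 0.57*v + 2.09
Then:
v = -3.67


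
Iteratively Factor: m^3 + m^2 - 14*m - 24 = (m - 4)*(m^2 + 5*m + 6) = (m - 4)*(m + 3)*(m + 2)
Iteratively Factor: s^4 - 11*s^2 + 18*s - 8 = (s - 1)*(s^3 + s^2 - 10*s + 8) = (s - 2)*(s - 1)*(s^2 + 3*s - 4) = (s - 2)*(s - 1)^2*(s + 4)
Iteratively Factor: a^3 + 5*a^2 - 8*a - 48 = (a - 3)*(a^2 + 8*a + 16) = (a - 3)*(a + 4)*(a + 4)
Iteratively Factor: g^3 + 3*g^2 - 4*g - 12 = (g + 3)*(g^2 - 4) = (g - 2)*(g + 3)*(g + 2)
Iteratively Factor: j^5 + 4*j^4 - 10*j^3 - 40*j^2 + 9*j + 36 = (j + 3)*(j^4 + j^3 - 13*j^2 - j + 12) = (j - 3)*(j + 3)*(j^3 + 4*j^2 - j - 4) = (j - 3)*(j - 1)*(j + 3)*(j^2 + 5*j + 4) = (j - 3)*(j - 1)*(j + 1)*(j + 3)*(j + 4)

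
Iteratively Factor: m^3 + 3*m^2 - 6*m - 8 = (m + 1)*(m^2 + 2*m - 8) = (m + 1)*(m + 4)*(m - 2)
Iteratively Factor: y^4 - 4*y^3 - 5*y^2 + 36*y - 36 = (y - 3)*(y^3 - y^2 - 8*y + 12) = (y - 3)*(y - 2)*(y^2 + y - 6) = (y - 3)*(y - 2)^2*(y + 3)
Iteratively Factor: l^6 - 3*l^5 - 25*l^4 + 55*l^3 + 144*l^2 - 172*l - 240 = (l - 5)*(l^5 + 2*l^4 - 15*l^3 - 20*l^2 + 44*l + 48) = (l - 5)*(l - 3)*(l^4 + 5*l^3 - 20*l - 16) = (l - 5)*(l - 3)*(l - 2)*(l^3 + 7*l^2 + 14*l + 8) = (l - 5)*(l - 3)*(l - 2)*(l + 1)*(l^2 + 6*l + 8) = (l - 5)*(l - 3)*(l - 2)*(l + 1)*(l + 4)*(l + 2)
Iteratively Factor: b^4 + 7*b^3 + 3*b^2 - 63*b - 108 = (b + 3)*(b^3 + 4*b^2 - 9*b - 36) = (b - 3)*(b + 3)*(b^2 + 7*b + 12) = (b - 3)*(b + 3)*(b + 4)*(b + 3)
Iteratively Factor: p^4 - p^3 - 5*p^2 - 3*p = (p + 1)*(p^3 - 2*p^2 - 3*p) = (p + 1)^2*(p^2 - 3*p) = (p - 3)*(p + 1)^2*(p)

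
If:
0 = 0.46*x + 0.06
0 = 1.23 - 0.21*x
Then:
No Solution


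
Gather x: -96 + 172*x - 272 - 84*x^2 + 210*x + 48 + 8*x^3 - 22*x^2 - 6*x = 8*x^3 - 106*x^2 + 376*x - 320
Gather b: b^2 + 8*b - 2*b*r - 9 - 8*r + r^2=b^2 + b*(8 - 2*r) + r^2 - 8*r - 9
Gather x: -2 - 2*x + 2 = -2*x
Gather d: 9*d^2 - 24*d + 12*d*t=9*d^2 + d*(12*t - 24)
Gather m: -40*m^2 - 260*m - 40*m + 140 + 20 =-40*m^2 - 300*m + 160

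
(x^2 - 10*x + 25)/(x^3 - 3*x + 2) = (x^2 - 10*x + 25)/(x^3 - 3*x + 2)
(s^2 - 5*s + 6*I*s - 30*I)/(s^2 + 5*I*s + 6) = (s - 5)/(s - I)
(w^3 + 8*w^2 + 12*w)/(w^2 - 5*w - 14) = w*(w + 6)/(w - 7)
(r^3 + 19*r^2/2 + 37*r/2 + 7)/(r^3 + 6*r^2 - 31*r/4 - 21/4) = 2*(r + 2)/(2*r - 3)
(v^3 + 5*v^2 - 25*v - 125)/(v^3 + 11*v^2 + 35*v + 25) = (v - 5)/(v + 1)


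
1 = 1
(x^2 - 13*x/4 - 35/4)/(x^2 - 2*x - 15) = (x + 7/4)/(x + 3)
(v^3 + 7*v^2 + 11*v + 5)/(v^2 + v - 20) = (v^2 + 2*v + 1)/(v - 4)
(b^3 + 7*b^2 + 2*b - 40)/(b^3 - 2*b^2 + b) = (b^3 + 7*b^2 + 2*b - 40)/(b*(b^2 - 2*b + 1))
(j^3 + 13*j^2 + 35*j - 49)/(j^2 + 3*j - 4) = (j^2 + 14*j + 49)/(j + 4)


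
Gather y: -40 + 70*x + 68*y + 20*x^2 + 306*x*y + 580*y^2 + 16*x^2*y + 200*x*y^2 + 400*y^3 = 20*x^2 + 70*x + 400*y^3 + y^2*(200*x + 580) + y*(16*x^2 + 306*x + 68) - 40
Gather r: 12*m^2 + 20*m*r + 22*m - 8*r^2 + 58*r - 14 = 12*m^2 + 22*m - 8*r^2 + r*(20*m + 58) - 14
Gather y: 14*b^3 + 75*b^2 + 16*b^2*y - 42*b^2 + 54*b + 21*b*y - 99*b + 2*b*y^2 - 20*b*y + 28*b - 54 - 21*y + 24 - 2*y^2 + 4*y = 14*b^3 + 33*b^2 - 17*b + y^2*(2*b - 2) + y*(16*b^2 + b - 17) - 30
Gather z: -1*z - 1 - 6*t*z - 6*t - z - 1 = -6*t + z*(-6*t - 2) - 2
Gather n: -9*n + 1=1 - 9*n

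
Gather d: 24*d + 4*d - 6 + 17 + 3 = 28*d + 14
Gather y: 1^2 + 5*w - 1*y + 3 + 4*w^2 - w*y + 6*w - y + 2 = 4*w^2 + 11*w + y*(-w - 2) + 6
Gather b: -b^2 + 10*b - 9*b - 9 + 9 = -b^2 + b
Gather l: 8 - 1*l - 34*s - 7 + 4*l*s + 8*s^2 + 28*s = l*(4*s - 1) + 8*s^2 - 6*s + 1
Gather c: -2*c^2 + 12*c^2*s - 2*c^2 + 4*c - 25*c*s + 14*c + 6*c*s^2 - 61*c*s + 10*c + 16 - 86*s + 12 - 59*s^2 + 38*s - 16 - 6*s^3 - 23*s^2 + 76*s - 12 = c^2*(12*s - 4) + c*(6*s^2 - 86*s + 28) - 6*s^3 - 82*s^2 + 28*s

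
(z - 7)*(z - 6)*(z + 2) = z^3 - 11*z^2 + 16*z + 84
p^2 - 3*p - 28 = (p - 7)*(p + 4)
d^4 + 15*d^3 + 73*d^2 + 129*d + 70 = (d + 1)*(d + 2)*(d + 5)*(d + 7)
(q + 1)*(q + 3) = q^2 + 4*q + 3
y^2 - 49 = (y - 7)*(y + 7)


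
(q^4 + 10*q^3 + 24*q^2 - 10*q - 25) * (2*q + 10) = 2*q^5 + 30*q^4 + 148*q^3 + 220*q^2 - 150*q - 250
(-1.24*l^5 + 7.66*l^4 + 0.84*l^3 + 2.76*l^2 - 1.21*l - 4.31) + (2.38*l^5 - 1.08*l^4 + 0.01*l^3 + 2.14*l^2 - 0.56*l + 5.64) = 1.14*l^5 + 6.58*l^4 + 0.85*l^3 + 4.9*l^2 - 1.77*l + 1.33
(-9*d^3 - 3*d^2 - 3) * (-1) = 9*d^3 + 3*d^2 + 3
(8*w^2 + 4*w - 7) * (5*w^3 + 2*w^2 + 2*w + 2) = 40*w^5 + 36*w^4 - 11*w^3 + 10*w^2 - 6*w - 14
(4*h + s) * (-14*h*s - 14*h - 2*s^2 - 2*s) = -56*h^2*s - 56*h^2 - 22*h*s^2 - 22*h*s - 2*s^3 - 2*s^2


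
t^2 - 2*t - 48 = (t - 8)*(t + 6)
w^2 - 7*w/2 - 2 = (w - 4)*(w + 1/2)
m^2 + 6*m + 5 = (m + 1)*(m + 5)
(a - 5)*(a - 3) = a^2 - 8*a + 15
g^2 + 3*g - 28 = (g - 4)*(g + 7)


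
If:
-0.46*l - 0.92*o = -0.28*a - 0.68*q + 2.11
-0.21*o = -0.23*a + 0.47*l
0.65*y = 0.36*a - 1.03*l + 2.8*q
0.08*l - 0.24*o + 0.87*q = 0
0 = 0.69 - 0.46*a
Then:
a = 1.50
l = 2.59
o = -4.16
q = -1.38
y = -9.24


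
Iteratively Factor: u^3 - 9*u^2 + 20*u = (u - 4)*(u^2 - 5*u) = (u - 5)*(u - 4)*(u)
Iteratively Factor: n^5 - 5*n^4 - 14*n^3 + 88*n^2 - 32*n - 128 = (n + 1)*(n^4 - 6*n^3 - 8*n^2 + 96*n - 128) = (n - 2)*(n + 1)*(n^3 - 4*n^2 - 16*n + 64) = (n - 4)*(n - 2)*(n + 1)*(n^2 - 16) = (n - 4)^2*(n - 2)*(n + 1)*(n + 4)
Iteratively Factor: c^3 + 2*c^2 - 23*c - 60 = (c + 3)*(c^2 - c - 20) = (c - 5)*(c + 3)*(c + 4)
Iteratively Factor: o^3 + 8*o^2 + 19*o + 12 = (o + 1)*(o^2 + 7*o + 12) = (o + 1)*(o + 4)*(o + 3)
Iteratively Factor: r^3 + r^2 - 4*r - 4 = (r + 2)*(r^2 - r - 2) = (r + 1)*(r + 2)*(r - 2)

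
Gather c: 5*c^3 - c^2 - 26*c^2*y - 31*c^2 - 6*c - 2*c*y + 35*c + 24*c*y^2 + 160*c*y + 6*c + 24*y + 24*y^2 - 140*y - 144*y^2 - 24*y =5*c^3 + c^2*(-26*y - 32) + c*(24*y^2 + 158*y + 35) - 120*y^2 - 140*y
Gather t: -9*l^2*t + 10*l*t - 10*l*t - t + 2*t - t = -9*l^2*t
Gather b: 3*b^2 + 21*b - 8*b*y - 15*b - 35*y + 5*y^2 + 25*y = 3*b^2 + b*(6 - 8*y) + 5*y^2 - 10*y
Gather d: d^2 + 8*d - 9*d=d^2 - d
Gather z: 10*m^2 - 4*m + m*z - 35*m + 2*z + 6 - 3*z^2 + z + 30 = 10*m^2 - 39*m - 3*z^2 + z*(m + 3) + 36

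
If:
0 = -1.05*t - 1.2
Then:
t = -1.14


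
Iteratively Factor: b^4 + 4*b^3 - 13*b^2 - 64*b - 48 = (b + 1)*(b^3 + 3*b^2 - 16*b - 48) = (b + 1)*(b + 3)*(b^2 - 16) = (b + 1)*(b + 3)*(b + 4)*(b - 4)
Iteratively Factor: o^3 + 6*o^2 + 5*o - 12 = (o - 1)*(o^2 + 7*o + 12) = (o - 1)*(o + 4)*(o + 3)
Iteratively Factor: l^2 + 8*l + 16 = (l + 4)*(l + 4)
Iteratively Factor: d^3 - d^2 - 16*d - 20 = (d - 5)*(d^2 + 4*d + 4) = (d - 5)*(d + 2)*(d + 2)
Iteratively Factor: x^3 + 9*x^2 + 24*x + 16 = (x + 1)*(x^2 + 8*x + 16) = (x + 1)*(x + 4)*(x + 4)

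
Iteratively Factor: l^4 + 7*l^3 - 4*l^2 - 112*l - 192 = (l + 4)*(l^3 + 3*l^2 - 16*l - 48) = (l + 4)^2*(l^2 - l - 12) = (l + 3)*(l + 4)^2*(l - 4)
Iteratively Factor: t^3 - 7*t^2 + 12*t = (t - 4)*(t^2 - 3*t) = (t - 4)*(t - 3)*(t)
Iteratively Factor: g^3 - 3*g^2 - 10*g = (g)*(g^2 - 3*g - 10) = g*(g + 2)*(g - 5)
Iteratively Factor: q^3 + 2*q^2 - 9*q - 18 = (q + 2)*(q^2 - 9) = (q - 3)*(q + 2)*(q + 3)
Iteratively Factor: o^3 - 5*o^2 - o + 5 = (o - 5)*(o^2 - 1) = (o - 5)*(o - 1)*(o + 1)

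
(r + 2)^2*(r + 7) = r^3 + 11*r^2 + 32*r + 28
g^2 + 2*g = g*(g + 2)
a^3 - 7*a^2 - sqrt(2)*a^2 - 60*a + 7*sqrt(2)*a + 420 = (a - 7)*(a - 6*sqrt(2))*(a + 5*sqrt(2))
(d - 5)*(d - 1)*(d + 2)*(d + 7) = d^4 + 3*d^3 - 35*d^2 - 39*d + 70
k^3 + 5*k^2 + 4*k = k*(k + 1)*(k + 4)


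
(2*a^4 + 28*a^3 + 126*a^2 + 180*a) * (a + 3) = 2*a^5 + 34*a^4 + 210*a^3 + 558*a^2 + 540*a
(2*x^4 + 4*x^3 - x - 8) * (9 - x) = -2*x^5 + 14*x^4 + 36*x^3 + x^2 - x - 72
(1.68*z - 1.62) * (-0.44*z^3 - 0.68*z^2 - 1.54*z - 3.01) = -0.7392*z^4 - 0.4296*z^3 - 1.4856*z^2 - 2.562*z + 4.8762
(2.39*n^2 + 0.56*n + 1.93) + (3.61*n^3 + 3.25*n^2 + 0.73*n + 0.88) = 3.61*n^3 + 5.64*n^2 + 1.29*n + 2.81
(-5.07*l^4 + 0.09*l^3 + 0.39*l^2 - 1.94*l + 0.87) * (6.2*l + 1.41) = -31.434*l^5 - 6.5907*l^4 + 2.5449*l^3 - 11.4781*l^2 + 2.6586*l + 1.2267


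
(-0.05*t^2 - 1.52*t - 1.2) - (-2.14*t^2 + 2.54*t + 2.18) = 2.09*t^2 - 4.06*t - 3.38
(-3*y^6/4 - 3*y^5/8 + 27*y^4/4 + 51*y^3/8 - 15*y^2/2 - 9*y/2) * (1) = -3*y^6/4 - 3*y^5/8 + 27*y^4/4 + 51*y^3/8 - 15*y^2/2 - 9*y/2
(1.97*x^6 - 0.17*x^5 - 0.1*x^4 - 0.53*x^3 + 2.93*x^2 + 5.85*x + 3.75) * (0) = 0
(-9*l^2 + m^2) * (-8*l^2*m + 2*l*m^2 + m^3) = 72*l^4*m - 18*l^3*m^2 - 17*l^2*m^3 + 2*l*m^4 + m^5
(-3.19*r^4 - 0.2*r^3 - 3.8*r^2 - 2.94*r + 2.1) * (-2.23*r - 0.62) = 7.1137*r^5 + 2.4238*r^4 + 8.598*r^3 + 8.9122*r^2 - 2.8602*r - 1.302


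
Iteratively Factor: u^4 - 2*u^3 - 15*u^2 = (u)*(u^3 - 2*u^2 - 15*u) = u*(u - 5)*(u^2 + 3*u) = u^2*(u - 5)*(u + 3)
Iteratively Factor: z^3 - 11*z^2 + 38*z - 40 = (z - 2)*(z^2 - 9*z + 20) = (z - 5)*(z - 2)*(z - 4)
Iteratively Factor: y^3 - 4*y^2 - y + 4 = (y - 1)*(y^2 - 3*y - 4) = (y - 1)*(y + 1)*(y - 4)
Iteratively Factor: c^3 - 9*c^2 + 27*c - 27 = (c - 3)*(c^2 - 6*c + 9) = (c - 3)^2*(c - 3)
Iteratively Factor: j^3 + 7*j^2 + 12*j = (j + 4)*(j^2 + 3*j) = j*(j + 4)*(j + 3)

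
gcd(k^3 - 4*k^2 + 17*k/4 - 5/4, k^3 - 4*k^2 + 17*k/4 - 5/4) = k^3 - 4*k^2 + 17*k/4 - 5/4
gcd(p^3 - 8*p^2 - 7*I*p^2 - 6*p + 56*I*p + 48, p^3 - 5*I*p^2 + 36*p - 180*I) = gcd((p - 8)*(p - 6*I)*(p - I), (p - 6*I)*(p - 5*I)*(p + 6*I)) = p - 6*I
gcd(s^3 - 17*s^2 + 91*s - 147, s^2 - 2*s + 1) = 1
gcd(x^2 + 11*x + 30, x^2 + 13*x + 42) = x + 6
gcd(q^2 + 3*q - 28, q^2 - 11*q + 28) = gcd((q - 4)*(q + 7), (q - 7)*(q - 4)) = q - 4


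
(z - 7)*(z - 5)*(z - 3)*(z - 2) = z^4 - 17*z^3 + 101*z^2 - 247*z + 210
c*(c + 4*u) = c^2 + 4*c*u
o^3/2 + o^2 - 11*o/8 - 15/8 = (o/2 + 1/2)*(o - 3/2)*(o + 5/2)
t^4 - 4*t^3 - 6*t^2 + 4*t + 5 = (t - 5)*(t - 1)*(t + 1)^2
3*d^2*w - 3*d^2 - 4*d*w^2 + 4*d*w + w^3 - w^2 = (-3*d + w)*(-d + w)*(w - 1)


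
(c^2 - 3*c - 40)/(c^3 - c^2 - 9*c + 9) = (c^2 - 3*c - 40)/(c^3 - c^2 - 9*c + 9)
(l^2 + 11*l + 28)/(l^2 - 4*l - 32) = (l + 7)/(l - 8)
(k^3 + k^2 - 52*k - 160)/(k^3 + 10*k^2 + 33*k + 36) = (k^2 - 3*k - 40)/(k^2 + 6*k + 9)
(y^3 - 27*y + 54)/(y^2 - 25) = (y^3 - 27*y + 54)/(y^2 - 25)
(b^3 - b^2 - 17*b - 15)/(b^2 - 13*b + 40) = (b^2 + 4*b + 3)/(b - 8)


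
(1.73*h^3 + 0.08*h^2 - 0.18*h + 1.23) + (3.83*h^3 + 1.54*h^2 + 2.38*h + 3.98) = 5.56*h^3 + 1.62*h^2 + 2.2*h + 5.21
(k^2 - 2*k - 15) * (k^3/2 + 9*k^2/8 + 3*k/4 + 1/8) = k^5/2 + k^4/8 - 9*k^3 - 73*k^2/4 - 23*k/2 - 15/8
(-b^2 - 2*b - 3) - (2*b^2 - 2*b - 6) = 3 - 3*b^2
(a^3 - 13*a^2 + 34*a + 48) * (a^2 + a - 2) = a^5 - 12*a^4 + 19*a^3 + 108*a^2 - 20*a - 96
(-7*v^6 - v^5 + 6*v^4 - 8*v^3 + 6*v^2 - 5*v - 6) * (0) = 0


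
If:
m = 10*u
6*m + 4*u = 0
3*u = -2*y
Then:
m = 0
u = 0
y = 0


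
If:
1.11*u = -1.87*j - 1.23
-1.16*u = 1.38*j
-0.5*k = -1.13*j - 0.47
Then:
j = -2.24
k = -4.12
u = 2.66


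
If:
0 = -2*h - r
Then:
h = -r/2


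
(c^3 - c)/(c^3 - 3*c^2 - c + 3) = c/(c - 3)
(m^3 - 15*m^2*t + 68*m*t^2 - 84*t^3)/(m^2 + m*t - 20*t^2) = (m^3 - 15*m^2*t + 68*m*t^2 - 84*t^3)/(m^2 + m*t - 20*t^2)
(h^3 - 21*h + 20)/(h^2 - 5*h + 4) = h + 5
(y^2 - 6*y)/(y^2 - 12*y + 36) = y/(y - 6)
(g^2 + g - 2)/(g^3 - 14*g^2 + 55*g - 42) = (g + 2)/(g^2 - 13*g + 42)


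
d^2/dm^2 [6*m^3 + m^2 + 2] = 36*m + 2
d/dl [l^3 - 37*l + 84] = 3*l^2 - 37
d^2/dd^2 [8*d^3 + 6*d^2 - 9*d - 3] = 48*d + 12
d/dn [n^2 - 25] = 2*n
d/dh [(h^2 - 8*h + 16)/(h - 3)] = (h^2 - 6*h + 8)/(h^2 - 6*h + 9)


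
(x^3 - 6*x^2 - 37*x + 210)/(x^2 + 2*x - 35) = (x^2 - x - 42)/(x + 7)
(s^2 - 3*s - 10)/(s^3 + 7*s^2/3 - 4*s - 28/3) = 3*(s - 5)/(3*s^2 + s - 14)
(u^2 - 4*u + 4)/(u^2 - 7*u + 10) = (u - 2)/(u - 5)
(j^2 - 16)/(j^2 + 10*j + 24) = (j - 4)/(j + 6)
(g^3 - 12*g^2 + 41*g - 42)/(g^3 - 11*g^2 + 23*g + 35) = (g^2 - 5*g + 6)/(g^2 - 4*g - 5)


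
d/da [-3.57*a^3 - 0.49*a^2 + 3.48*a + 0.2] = -10.71*a^2 - 0.98*a + 3.48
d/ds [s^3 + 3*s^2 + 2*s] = 3*s^2 + 6*s + 2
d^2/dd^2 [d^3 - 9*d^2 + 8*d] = 6*d - 18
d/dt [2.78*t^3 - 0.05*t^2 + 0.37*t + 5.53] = 8.34*t^2 - 0.1*t + 0.37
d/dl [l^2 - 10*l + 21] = 2*l - 10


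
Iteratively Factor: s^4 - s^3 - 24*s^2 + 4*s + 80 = (s - 2)*(s^3 + s^2 - 22*s - 40) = (s - 2)*(s + 4)*(s^2 - 3*s - 10) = (s - 2)*(s + 2)*(s + 4)*(s - 5)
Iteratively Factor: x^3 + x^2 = (x)*(x^2 + x) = x^2*(x + 1)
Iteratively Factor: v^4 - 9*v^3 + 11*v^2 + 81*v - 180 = (v - 5)*(v^3 - 4*v^2 - 9*v + 36) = (v - 5)*(v - 4)*(v^2 - 9) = (v - 5)*(v - 4)*(v + 3)*(v - 3)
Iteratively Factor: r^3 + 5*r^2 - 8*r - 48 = (r - 3)*(r^2 + 8*r + 16) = (r - 3)*(r + 4)*(r + 4)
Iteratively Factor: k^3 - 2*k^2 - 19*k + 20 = (k - 5)*(k^2 + 3*k - 4) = (k - 5)*(k - 1)*(k + 4)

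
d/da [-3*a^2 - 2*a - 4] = -6*a - 2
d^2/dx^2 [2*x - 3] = 0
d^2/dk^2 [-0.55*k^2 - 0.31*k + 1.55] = -1.10000000000000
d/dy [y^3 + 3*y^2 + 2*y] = 3*y^2 + 6*y + 2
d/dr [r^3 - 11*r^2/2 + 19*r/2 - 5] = 3*r^2 - 11*r + 19/2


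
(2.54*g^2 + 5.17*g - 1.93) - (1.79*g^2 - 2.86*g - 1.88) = 0.75*g^2 + 8.03*g - 0.05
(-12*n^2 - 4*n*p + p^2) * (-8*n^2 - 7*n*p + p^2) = 96*n^4 + 116*n^3*p + 8*n^2*p^2 - 11*n*p^3 + p^4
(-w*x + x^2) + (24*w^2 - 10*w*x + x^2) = 24*w^2 - 11*w*x + 2*x^2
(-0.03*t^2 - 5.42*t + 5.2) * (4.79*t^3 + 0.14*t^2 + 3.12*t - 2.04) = -0.1437*t^5 - 25.966*t^4 + 24.0556*t^3 - 16.1212*t^2 + 27.2808*t - 10.608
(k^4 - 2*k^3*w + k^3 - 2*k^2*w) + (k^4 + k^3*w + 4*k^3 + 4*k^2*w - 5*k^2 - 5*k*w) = 2*k^4 - k^3*w + 5*k^3 + 2*k^2*w - 5*k^2 - 5*k*w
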